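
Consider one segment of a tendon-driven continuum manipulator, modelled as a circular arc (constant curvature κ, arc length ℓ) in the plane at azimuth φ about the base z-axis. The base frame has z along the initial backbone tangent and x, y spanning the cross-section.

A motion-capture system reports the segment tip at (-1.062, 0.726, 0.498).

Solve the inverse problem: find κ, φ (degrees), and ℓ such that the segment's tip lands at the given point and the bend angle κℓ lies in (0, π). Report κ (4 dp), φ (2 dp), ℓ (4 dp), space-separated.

ρ = √(x²+y²) = √(-1.062² + 0.726²) = 1.28644
φ = atan2(y, x) mod 360° = atan2(0.726, -1.062) = 145.6429°
|p|² = ρ² + z² = 1.28644² + 0.498² = 1.90292
κ = 2ρ / |p|² = 2×1.28644 / 1.90292 = 1.35206
θ = 2·atan2(ρ, z) = 2·atan2(1.28644, 0.498) = 2.40289 rad
ℓ = θ/κ = 2.40289/1.35206 = 1.77720

1.3521 145.64 1.7772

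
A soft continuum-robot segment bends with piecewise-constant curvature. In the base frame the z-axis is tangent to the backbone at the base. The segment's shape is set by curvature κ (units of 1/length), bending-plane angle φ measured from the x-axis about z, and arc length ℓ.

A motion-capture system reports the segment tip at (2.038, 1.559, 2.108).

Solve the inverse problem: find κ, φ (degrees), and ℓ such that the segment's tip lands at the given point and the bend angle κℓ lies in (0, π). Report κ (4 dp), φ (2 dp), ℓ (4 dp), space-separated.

0.4654 37.41 3.7951

ρ = √(x²+y²) = √(2.038² + 1.559²) = 2.56592
φ = atan2(y, x) mod 360° = atan2(1.559, 2.038) = 37.4147°
|p|² = ρ² + z² = 2.56592² + 2.108² = 11.02759
κ = 2ρ / |p|² = 2×2.56592 / 11.02759 = 0.46536
θ = 2·atan2(ρ, z) = 2·atan2(2.56592, 2.108) = 1.76612 rad
ℓ = θ/κ = 1.76612/0.46536 = 3.79514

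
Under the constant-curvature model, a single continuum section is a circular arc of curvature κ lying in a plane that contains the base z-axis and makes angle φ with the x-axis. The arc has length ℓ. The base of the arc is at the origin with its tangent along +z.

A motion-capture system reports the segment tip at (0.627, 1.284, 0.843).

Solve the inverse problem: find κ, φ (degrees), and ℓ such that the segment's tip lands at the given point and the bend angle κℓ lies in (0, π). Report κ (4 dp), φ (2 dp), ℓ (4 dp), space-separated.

ρ = √(x²+y²) = √(0.627² + 1.284²) = 1.42891
φ = atan2(y, x) mod 360° = atan2(1.284, 0.627) = 63.9729°
|p|² = ρ² + z² = 1.42891² + 0.843² = 2.75243
κ = 2ρ / |p|² = 2×1.42891 / 2.75243 = 1.03829
θ = 2·atan2(ρ, z) = 2·atan2(1.42891, 0.843) = 2.07558 rad
ℓ = θ/κ = 2.07558/1.03829 = 1.99904

1.0383 63.97 1.9990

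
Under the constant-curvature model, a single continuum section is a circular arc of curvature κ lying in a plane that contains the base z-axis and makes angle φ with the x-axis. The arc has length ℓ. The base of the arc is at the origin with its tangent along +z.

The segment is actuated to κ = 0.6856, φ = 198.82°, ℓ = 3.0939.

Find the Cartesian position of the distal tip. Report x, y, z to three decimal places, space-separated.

-2.103 -0.717 1.243

θ = κ·ℓ = 0.6856 × 3.0939 = 2.12118 rad
ρ = (1 − cos θ)/κ = (1 − -0.52301)/0.6856 = 2.22143
z = sin θ / κ = 0.85233/0.6856 = 1.24318
x = ρ cos φ = 2.22143 × cos(198.82°) = -2.10267
y = ρ sin φ = 2.22143 × sin(198.82°) = -0.71662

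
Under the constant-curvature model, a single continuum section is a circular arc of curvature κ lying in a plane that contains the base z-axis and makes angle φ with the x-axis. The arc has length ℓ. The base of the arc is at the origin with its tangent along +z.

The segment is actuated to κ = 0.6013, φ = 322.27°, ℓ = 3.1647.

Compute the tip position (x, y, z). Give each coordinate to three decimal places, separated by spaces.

1.744 -1.350 1.572

θ = κ·ℓ = 0.6013 × 3.1647 = 1.90293 rad
ρ = (1 − cos θ)/κ = (1 − -0.32606)/0.6013 = 2.20533
z = sin θ / κ = 0.94535/0.6013 = 1.57217
x = ρ cos φ = 2.20533 × cos(322.27°) = 1.74420
y = ρ sin φ = 2.20533 × sin(322.27°) = -1.34953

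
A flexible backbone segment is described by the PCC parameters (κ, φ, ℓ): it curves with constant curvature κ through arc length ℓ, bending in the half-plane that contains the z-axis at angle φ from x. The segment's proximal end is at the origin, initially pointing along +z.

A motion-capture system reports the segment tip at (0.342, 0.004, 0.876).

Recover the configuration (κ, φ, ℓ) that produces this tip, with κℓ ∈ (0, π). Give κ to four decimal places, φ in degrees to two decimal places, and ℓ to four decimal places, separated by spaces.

ρ = √(x²+y²) = √(0.342² + 0.004²) = 0.34202
φ = atan2(y, x) mod 360° = atan2(0.004, 0.342) = 0.6701°
|p|² = ρ² + z² = 0.34202² + 0.876² = 0.88436
κ = 2ρ / |p|² = 2×0.34202 / 0.88436 = 0.77350
θ = 2·atan2(ρ, z) = 2·atan2(0.34202, 0.876) = 0.74447 rad
ℓ = θ/κ = 0.74447/0.77350 = 0.96248

0.7735 0.67 0.9625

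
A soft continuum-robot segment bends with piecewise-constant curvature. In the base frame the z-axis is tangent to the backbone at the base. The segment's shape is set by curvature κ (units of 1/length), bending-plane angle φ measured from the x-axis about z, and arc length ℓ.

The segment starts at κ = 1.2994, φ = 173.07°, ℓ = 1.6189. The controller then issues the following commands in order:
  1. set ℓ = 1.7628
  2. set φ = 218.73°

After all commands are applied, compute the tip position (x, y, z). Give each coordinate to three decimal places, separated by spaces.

initial: κ=1.2994, φ=173.07°, ℓ=1.6189
cmd 1: set ℓ=1.7628 → (κ,φ,ℓ)=(1.2994,173.07°,1.7628) → tip=(-1.2676,0.1541,0.5787)
cmd 2: set φ=218.73° → (κ,φ,ℓ)=(1.2994,218.73°,1.7628) → tip=(-0.9961,-0.7989,0.5787)

-0.996 -0.799 0.579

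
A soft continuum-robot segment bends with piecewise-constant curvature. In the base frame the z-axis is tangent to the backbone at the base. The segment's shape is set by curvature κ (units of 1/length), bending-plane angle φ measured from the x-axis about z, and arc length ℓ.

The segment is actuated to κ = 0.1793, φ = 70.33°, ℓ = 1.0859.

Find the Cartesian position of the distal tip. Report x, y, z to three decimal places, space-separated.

0.035 0.099 1.079

θ = κ·ℓ = 0.1793 × 1.0859 = 0.19470 rad
ρ = (1 − cos θ)/κ = (1 − 0.98111)/0.1793 = 0.10538
z = sin θ / κ = 0.19347/0.1793 = 1.07905
x = ρ cos φ = 0.10538 × cos(70.33°) = 0.03547
y = ρ sin φ = 0.10538 × sin(70.33°) = 0.09923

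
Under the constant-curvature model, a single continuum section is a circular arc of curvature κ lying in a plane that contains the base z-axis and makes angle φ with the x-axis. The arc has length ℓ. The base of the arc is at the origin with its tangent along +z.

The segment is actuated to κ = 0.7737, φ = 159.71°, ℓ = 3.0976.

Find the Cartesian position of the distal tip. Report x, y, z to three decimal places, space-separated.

θ = κ·ℓ = 0.7737 × 3.0976 = 2.39661 rad
ρ = (1 − cos θ)/κ = (1 − -0.73510)/0.7737 = 2.24260
z = sin θ / κ = 0.67796/0.7737 = 0.87625
x = ρ cos φ = 2.24260 × cos(159.71°) = -2.10345
y = ρ sin φ = 2.24260 × sin(159.71°) = 0.77767

-2.103 0.778 0.876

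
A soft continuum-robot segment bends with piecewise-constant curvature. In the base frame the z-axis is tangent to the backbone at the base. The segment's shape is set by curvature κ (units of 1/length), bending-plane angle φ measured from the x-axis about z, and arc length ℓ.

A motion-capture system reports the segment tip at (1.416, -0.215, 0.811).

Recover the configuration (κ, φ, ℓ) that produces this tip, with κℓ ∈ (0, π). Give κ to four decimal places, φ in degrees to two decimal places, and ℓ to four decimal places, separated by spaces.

1.0574 351.37 1.9966

ρ = √(x²+y²) = √(1.416² + -0.215²) = 1.43223
φ = atan2(y, x) mod 360° = atan2(-0.215, 1.416) = 351.3664°
|p|² = ρ² + z² = 1.43223² + 0.811² = 2.70900
κ = 2ρ / |p|² = 2×1.43223 / 2.70900 = 1.05739
θ = 2·atan2(ρ, z) = 2·atan2(1.43223, 0.811) = 2.11113 rad
ℓ = θ/κ = 2.11113/1.05739 = 1.99655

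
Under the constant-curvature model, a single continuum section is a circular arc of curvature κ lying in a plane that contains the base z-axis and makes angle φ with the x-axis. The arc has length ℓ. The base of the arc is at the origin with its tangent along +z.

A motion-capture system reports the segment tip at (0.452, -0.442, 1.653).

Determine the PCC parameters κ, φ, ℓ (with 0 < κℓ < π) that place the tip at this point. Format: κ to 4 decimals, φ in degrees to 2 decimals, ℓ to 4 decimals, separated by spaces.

0.4037 315.64 1.8097

ρ = √(x²+y²) = √(0.452² + -0.442²) = 0.63219
φ = atan2(y, x) mod 360° = atan2(-0.442, 0.452) = 315.6409°
|p|² = ρ² + z² = 0.63219² + 1.653² = 3.13208
κ = 2ρ / |p|² = 2×0.63219 / 3.13208 = 0.40369
θ = 2·atan2(ρ, z) = 2·atan2(0.63219, 1.653) = 0.73058 rad
ℓ = θ/κ = 0.73058/0.40369 = 1.80975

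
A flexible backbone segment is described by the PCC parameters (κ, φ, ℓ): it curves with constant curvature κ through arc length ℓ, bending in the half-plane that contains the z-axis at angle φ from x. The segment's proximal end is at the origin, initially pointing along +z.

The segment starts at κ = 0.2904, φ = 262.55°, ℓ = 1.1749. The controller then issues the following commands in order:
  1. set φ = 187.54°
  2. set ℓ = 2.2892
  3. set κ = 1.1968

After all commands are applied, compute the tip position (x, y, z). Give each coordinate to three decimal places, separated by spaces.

initial: κ=0.2904, φ=262.55°, ℓ=1.1749
cmd 1: set φ=187.54° → (κ,φ,ℓ)=(0.2904,187.54°,1.1749) → tip=(-0.1968,-0.0260,1.1522)
cmd 2: set ℓ=2.2892 → (κ,φ,ℓ)=(0.2904,187.54°,2.2892) → tip=(-0.7270,-0.0962,2.1243)
cmd 3: set κ=1.1968 → (κ,φ,ℓ)=(1.1968,187.54°,2.2892) → tip=(-1.5907,-0.2105,0.3268)

-1.591 -0.211 0.327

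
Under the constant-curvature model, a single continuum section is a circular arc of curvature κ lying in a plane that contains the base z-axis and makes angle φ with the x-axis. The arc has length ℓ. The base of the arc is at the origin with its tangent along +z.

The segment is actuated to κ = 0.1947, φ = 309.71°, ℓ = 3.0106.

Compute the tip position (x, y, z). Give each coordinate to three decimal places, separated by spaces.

0.548 -0.660 2.841

θ = κ·ℓ = 0.1947 × 3.0106 = 0.58616 rad
ρ = (1 − cos θ)/κ = (1 − 0.83307)/0.1947 = 0.85738
z = sin θ / κ = 0.55317/0.1947 = 2.84114
x = ρ cos φ = 0.85738 × cos(309.71°) = 0.54778
y = ρ sin φ = 0.85738 × sin(309.71°) = -0.65957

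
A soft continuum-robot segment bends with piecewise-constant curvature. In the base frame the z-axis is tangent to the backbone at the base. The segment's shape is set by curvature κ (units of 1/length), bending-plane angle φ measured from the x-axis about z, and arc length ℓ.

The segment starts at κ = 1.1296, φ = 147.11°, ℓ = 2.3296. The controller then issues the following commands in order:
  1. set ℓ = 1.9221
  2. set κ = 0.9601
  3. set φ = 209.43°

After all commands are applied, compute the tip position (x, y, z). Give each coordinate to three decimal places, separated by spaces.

-1.153 -0.651 1.003

initial: κ=1.1296, φ=147.11°, ℓ=2.3296
cmd 1: set ℓ=1.9221 → (κ,φ,ℓ)=(1.1296,147.11°,1.9221) → tip=(-1.1634,0.7523,0.7304)
cmd 2: set κ=0.9601 → (κ,φ,ℓ)=(0.9601,147.11°,1.9221) → tip=(-1.1118,0.7190,1.0025)
cmd 3: set φ=209.43° → (κ,φ,ℓ)=(0.9601,209.43°,1.9221) → tip=(-1.1531,-0.6506,1.0025)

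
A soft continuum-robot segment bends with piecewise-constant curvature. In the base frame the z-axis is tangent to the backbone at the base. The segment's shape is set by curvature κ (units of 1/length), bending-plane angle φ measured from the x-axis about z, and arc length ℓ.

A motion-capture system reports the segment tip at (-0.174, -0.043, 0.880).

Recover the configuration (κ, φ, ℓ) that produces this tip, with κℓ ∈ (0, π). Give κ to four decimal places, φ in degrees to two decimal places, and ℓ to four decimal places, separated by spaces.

0.4445 193.88 0.9041

ρ = √(x²+y²) = √(-0.174² + -0.043²) = 0.17923
φ = atan2(y, x) mod 360° = atan2(-0.043, -0.174) = 193.8812°
|p|² = ρ² + z² = 0.17923² + 0.880² = 0.80652
κ = 2ρ / |p|² = 2×0.17923 / 0.80652 = 0.44446
θ = 2·atan2(ρ, z) = 2·atan2(0.17923, 0.880) = 0.40185 rad
ℓ = θ/κ = 0.40185/0.44446 = 0.90414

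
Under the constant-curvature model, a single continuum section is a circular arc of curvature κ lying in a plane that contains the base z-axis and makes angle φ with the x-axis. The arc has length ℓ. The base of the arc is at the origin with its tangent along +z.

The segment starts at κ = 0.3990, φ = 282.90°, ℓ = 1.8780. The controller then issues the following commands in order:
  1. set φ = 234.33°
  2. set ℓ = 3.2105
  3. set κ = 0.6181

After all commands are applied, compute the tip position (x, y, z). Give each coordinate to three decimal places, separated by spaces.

initial: κ=0.3990, φ=282.90°, ℓ=1.8780
cmd 1: set φ=234.33° → (κ,φ,ℓ)=(0.3990,234.33°,1.8780) → tip=(-0.3914,-0.5454,1.7071)
cmd 2: set ℓ=3.2105 → (κ,φ,ℓ)=(0.3990,234.33°,3.2105) → tip=(-1.0438,-1.4542,2.4018)
cmd 3: set κ=0.6181 → (κ,φ,ℓ)=(0.6181,234.33°,3.2105) → tip=(-1.3226,-1.8426,1.4814)

-1.323 -1.843 1.481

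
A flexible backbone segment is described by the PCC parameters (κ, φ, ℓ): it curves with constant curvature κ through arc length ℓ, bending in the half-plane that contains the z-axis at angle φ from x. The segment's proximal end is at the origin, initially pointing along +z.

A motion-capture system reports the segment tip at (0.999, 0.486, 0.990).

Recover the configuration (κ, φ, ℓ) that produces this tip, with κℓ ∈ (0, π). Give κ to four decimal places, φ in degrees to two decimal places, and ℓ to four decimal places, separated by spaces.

ρ = √(x²+y²) = √(0.999² + 0.486²) = 1.11094
φ = atan2(y, x) mod 360° = atan2(0.486, 0.999) = 25.9423°
|p|² = ρ² + z² = 1.11094² + 0.990² = 2.21430
κ = 2ρ / |p|² = 2×1.11094 / 2.21430 = 1.00343
θ = 2·atan2(ρ, z) = 2·atan2(1.11094, 0.990) = 1.68580 rad
ℓ = θ/κ = 1.68580/1.00343 = 1.68004

1.0034 25.94 1.6800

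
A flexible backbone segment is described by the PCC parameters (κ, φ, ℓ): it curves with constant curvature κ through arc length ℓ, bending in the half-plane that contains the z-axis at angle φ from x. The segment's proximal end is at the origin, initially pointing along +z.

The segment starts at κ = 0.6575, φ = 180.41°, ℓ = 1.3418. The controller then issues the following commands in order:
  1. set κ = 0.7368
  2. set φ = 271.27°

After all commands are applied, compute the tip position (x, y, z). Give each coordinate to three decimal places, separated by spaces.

0.014 -0.611 1.134

initial: κ=0.6575, φ=180.41°, ℓ=1.3418
cmd 1: set κ=0.7368 → (κ,φ,ℓ)=(0.7368,180.41°,1.3418) → tip=(-0.6110,-0.0044,1.1337)
cmd 2: set φ=271.27° → (κ,φ,ℓ)=(0.7368,271.27°,1.3418) → tip=(0.0135,-0.6108,1.1337)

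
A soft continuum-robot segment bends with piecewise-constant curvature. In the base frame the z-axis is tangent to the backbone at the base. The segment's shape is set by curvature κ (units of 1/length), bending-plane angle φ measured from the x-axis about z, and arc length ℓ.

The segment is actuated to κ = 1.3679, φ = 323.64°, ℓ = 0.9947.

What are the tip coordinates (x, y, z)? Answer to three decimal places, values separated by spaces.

θ = κ·ℓ = 1.3679 × 0.9947 = 1.36065 rad
ρ = (1 − cos θ)/κ = (1 − 0.20860)/1.3679 = 0.57855
z = sin θ / κ = 0.97800/1.3679 = 0.71496
x = ρ cos φ = 0.57855 × cos(323.64°) = 0.46591
y = ρ sin φ = 0.57855 × sin(323.64°) = -0.34300

0.466 -0.343 0.715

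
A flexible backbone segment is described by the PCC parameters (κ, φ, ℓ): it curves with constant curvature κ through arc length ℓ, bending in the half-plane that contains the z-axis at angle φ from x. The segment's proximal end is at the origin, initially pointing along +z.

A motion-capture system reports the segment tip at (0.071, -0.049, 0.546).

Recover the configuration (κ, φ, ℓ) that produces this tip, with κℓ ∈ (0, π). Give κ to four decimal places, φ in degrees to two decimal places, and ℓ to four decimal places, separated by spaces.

0.5647 325.39 0.5550

ρ = √(x²+y²) = √(0.071² + -0.049²) = 0.08627
φ = atan2(y, x) mod 360° = atan2(-0.049, 0.071) = 325.3889°
|p|² = ρ² + z² = 0.08627² + 0.546² = 0.30556
κ = 2ρ / |p|² = 2×0.08627 / 0.30556 = 0.56465
θ = 2·atan2(ρ, z) = 2·atan2(0.08627, 0.546) = 0.31341 rad
ℓ = θ/κ = 0.31341/0.56465 = 0.55504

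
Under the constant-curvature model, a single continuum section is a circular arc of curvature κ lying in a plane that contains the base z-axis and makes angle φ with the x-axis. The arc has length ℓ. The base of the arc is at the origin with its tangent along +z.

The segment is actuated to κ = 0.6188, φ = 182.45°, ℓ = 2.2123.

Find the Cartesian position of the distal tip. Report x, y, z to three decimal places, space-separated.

-1.291 -0.055 1.583

θ = κ·ℓ = 0.6188 × 2.2123 = 1.36897 rad
ρ = (1 − cos θ)/κ = (1 − 0.20046)/0.6188 = 1.29209
z = sin θ / κ = 0.97970/0.6188 = 1.58323
x = ρ cos φ = 1.29209 × cos(182.45°) = -1.29090
y = ρ sin φ = 1.29209 × sin(182.45°) = -0.05523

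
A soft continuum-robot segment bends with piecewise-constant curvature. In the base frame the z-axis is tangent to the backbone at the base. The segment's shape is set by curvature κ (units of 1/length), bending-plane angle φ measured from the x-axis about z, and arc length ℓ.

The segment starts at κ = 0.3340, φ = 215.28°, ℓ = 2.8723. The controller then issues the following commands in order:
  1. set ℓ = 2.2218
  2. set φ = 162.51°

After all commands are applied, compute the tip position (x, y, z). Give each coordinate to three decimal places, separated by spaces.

initial: κ=0.3340, φ=215.28°, ℓ=2.8723
cmd 1: set ℓ=2.2218 → (κ,φ,ℓ)=(0.3340,215.28°,2.2218) → tip=(-0.6427,-0.4547,2.0234)
cmd 2: set φ=162.51° → (κ,φ,ℓ)=(0.3340,162.51°,2.2218) → tip=(-0.7508,0.2366,2.0234)

-0.751 0.237 2.023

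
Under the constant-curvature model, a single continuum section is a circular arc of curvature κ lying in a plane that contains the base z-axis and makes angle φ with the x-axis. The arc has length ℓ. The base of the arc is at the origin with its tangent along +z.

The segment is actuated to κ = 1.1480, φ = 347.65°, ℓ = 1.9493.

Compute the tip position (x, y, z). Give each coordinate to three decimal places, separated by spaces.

θ = κ·ℓ = 1.1480 × 1.9493 = 2.23780 rad
ρ = (1 − cos θ)/κ = (1 − -0.61863)/1.1480 = 1.40996
z = sin θ / κ = 0.78568/1.1480 = 0.68439
x = ρ cos φ = 1.40996 × cos(347.65°) = 1.37733
y = ρ sin φ = 1.40996 × sin(347.65°) = -0.30157

1.377 -0.302 0.684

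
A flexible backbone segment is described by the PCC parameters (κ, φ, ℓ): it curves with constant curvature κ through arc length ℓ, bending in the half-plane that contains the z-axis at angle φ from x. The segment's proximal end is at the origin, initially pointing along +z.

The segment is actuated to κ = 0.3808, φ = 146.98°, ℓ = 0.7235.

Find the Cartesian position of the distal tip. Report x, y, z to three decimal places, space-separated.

θ = κ·ℓ = 0.3808 × 0.7235 = 0.27551 rad
ρ = (1 − cos θ)/κ = (1 − 0.96229)/0.3808 = 0.09904
z = sin θ / κ = 0.27204/0.3808 = 0.71438
x = ρ cos φ = 0.09904 × cos(146.98°) = -0.08304
y = ρ sin φ = 0.09904 × sin(146.98°) = 0.05397

-0.083 0.054 0.714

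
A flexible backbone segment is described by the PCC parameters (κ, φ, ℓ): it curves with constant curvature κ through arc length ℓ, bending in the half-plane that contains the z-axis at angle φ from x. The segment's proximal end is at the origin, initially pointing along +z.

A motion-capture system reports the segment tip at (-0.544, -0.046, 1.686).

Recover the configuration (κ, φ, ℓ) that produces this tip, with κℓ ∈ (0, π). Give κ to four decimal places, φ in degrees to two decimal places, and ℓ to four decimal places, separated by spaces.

0.3477 184.83 1.8015

ρ = √(x²+y²) = √(-0.544² + -0.046²) = 0.54594
φ = atan2(y, x) mod 360° = atan2(-0.046, -0.544) = 184.8334°
|p|² = ρ² + z² = 0.54594² + 1.686² = 3.14065
κ = 2ρ / |p|² = 2×0.54594 / 3.14065 = 0.34766
θ = 2·atan2(ρ, z) = 2·atan2(0.54594, 1.686) = 0.62631 rad
ℓ = θ/κ = 0.62631/0.34766 = 1.80149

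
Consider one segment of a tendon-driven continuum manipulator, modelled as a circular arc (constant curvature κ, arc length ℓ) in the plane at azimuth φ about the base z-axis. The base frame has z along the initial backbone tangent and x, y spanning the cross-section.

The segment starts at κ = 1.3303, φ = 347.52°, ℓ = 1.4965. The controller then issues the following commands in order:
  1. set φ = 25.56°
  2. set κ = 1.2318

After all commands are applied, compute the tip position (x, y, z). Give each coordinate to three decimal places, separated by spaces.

initial: κ=1.3303, φ=347.52°, ℓ=1.4965
cmd 1: set φ=25.56° → (κ,φ,ℓ)=(1.3303,25.56°,1.4965) → tip=(0.9547,0.4566,0.6864)
cmd 2: set κ=1.2318 → (κ,φ,ℓ)=(1.2318,25.56°,1.4965) → tip=(0.9295,0.4446,0.7818)

0.930 0.445 0.782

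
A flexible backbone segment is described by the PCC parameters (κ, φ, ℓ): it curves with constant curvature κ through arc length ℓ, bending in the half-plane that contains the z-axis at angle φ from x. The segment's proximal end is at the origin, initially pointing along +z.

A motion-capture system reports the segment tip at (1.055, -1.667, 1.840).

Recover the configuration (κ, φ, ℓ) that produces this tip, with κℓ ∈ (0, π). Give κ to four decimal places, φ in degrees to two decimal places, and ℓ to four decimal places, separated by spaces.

0.5422 302.33 3.0257

ρ = √(x²+y²) = √(1.055² + -1.667²) = 1.97279
φ = atan2(y, x) mod 360° = atan2(-1.667, 1.055) = 302.3286°
|p|² = ρ² + z² = 1.97279² + 1.840² = 7.27751
κ = 2ρ / |p|² = 2×1.97279 / 7.27751 = 0.54216
θ = 2·atan2(ρ, z) = 2·atan2(1.97279, 1.840) = 1.64042 rad
ℓ = θ/κ = 1.64042/0.54216 = 3.02571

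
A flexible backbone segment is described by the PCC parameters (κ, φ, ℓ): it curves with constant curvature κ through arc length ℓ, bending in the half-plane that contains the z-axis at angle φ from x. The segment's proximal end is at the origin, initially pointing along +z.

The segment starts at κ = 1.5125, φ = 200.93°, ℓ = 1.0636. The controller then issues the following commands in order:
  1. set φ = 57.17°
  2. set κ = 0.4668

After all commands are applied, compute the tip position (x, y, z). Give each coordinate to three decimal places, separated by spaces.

0.140 0.217 1.020

initial: κ=1.5125, φ=200.93°, ℓ=1.0636
cmd 1: set φ=57.17° → (κ,φ,ℓ)=(1.5125,57.17°,1.0636) → tip=(0.3720,0.5766,0.6607)
cmd 2: set κ=0.4668 → (κ,φ,ℓ)=(0.4668,57.17°,1.0636) → tip=(0.1402,0.2173,1.0204)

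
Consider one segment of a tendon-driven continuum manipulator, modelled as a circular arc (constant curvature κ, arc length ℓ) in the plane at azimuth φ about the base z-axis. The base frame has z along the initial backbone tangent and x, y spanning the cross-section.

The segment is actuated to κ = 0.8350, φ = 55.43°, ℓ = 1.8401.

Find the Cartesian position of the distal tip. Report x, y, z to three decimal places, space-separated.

θ = κ·ℓ = 0.8350 × 1.8401 = 1.53648 rad
ρ = (1 − cos θ)/κ = (1 − 0.03431)/0.8350 = 1.15652
z = sin θ / κ = 0.99941/0.8350 = 1.19690
x = ρ cos φ = 1.15652 × cos(55.43°) = 0.65622
y = ρ sin φ = 1.15652 × sin(55.43°) = 0.95232

0.656 0.952 1.197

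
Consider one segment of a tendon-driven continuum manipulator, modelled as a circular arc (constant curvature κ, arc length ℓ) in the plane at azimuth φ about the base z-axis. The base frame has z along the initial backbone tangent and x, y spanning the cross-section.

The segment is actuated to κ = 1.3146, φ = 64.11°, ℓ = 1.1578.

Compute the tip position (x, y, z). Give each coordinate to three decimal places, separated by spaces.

θ = κ·ℓ = 1.3146 × 1.1578 = 1.52204 rad
ρ = (1 − cos θ)/κ = (1 − 0.04873)/1.3146 = 0.72362
z = sin θ / κ = 0.99881/1.3146 = 0.75978
x = ρ cos φ = 0.72362 × cos(64.11°) = 0.31596
y = ρ sin φ = 0.72362 × sin(64.11°) = 0.65099

0.316 0.651 0.760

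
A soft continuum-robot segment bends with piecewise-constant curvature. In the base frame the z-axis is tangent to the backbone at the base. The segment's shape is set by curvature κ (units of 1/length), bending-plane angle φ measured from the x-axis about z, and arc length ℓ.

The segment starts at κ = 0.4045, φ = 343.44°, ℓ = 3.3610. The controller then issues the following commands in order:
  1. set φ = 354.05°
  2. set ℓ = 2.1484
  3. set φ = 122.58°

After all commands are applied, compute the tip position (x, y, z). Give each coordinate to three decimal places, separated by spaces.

initial: κ=0.4045, φ=343.44°, ℓ=3.3610
cmd 1: set φ=354.05° → (κ,φ,ℓ)=(0.4045,354.05°,3.3610) → tip=(1.9432,-0.2025,2.4172)
cmd 2: set ℓ=2.1484 → (κ,φ,ℓ)=(0.4045,354.05°,2.1484) → tip=(0.8715,-0.0908,1.8880)
cmd 3: set φ=122.58° → (κ,φ,ℓ)=(0.4045,122.58°,2.1484) → tip=(-0.4718,0.7383,1.8880)

-0.472 0.738 1.888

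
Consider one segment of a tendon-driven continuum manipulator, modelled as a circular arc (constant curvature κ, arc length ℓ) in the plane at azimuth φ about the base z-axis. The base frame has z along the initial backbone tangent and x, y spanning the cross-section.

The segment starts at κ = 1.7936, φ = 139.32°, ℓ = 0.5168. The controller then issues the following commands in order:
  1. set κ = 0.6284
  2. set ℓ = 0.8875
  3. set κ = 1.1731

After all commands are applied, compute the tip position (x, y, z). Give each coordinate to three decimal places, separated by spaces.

-0.320 0.275 0.736

initial: κ=1.7936, φ=139.32°, ℓ=0.5168
cmd 1: set κ=0.6284 → (κ,φ,ℓ)=(0.6284,139.32°,0.5168) → tip=(-0.0631,0.0542,0.5078)
cmd 2: set ℓ=0.8875 → (κ,φ,ℓ)=(0.6284,139.32°,0.8875) → tip=(-0.1829,0.1572,0.8422)
cmd 3: set κ=1.1731 → (κ,φ,ℓ)=(1.1731,139.32°,0.8875) → tip=(-0.3198,0.2749,0.7356)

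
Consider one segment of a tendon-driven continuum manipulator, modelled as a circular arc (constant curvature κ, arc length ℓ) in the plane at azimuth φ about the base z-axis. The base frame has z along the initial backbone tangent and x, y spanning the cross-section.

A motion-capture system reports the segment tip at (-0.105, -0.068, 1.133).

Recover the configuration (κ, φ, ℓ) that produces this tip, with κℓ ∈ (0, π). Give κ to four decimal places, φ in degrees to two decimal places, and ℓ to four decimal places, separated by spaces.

0.1926 212.93 1.1422

ρ = √(x²+y²) = √(-0.105² + -0.068²) = 0.12510
φ = atan2(y, x) mod 360° = atan2(-0.068, -0.105) = 212.9279°
|p|² = ρ² + z² = 0.12510² + 1.133² = 1.29934
κ = 2ρ / |p|² = 2×0.12510 / 1.29934 = 0.19255
θ = 2·atan2(ρ, z) = 2·atan2(0.12510, 1.133) = 0.21993 rad
ℓ = θ/κ = 0.21993/0.19255 = 1.14219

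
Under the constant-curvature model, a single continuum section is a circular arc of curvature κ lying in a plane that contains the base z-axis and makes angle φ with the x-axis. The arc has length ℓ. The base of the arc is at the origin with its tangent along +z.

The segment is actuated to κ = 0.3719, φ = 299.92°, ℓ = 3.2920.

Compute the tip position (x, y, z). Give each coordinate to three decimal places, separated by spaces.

0.886 -1.539 2.529

θ = κ·ℓ = 0.3719 × 3.2920 = 1.22429 rad
ρ = (1 − cos θ)/κ = (1 − 0.33961)/0.3719 = 1.77572
z = sin θ / κ = 0.94057/0.3719 = 2.52908
x = ρ cos φ = 1.77572 × cos(299.92°) = 0.88571
y = ρ sin φ = 1.77572 × sin(299.92°) = -1.53906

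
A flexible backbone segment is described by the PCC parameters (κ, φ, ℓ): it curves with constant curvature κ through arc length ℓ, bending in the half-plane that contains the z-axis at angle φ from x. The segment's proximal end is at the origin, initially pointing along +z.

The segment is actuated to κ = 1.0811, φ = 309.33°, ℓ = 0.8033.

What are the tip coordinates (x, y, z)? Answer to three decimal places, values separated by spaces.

θ = κ·ℓ = 1.0811 × 0.8033 = 0.86845 rad
ρ = (1 − cos θ)/κ = (1 − 0.64601)/1.0811 = 0.32743
z = sin θ / κ = 0.76333/1.0811 = 0.70607
x = ρ cos φ = 0.32743 × cos(309.33°) = 0.20752
y = ρ sin φ = 0.32743 × sin(309.33°) = -0.25327

0.208 -0.253 0.706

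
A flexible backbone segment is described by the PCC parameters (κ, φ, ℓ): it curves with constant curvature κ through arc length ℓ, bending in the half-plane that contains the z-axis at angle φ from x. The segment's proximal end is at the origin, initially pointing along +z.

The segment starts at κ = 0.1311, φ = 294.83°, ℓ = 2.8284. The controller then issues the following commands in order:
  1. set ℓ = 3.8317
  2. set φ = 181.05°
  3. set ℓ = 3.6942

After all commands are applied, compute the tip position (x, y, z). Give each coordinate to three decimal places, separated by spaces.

-0.877 -0.016 3.551

initial: κ=0.1311, φ=294.83°, ℓ=2.8284
cmd 1: set ℓ=3.8317 → (κ,φ,ℓ)=(0.1311,294.83°,3.8317) → tip=(0.3957,-0.8552,3.6726)
cmd 2: set φ=181.05° → (κ,φ,ℓ)=(0.1311,181.05°,3.8317) → tip=(-0.9422,-0.0173,3.6726)
cmd 3: set ℓ=3.6942 → (κ,φ,ℓ)=(0.1311,181.05°,3.6942) → tip=(-0.8771,-0.0161,3.5515)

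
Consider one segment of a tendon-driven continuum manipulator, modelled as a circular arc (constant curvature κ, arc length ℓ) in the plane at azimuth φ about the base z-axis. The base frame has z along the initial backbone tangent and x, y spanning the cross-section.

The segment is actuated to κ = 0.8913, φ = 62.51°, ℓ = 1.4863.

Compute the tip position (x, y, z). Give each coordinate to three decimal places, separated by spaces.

0.392 0.753 1.088

θ = κ·ℓ = 0.8913 × 1.4863 = 1.32474 rad
ρ = (1 − cos θ)/κ = (1 − 0.24358)/0.8913 = 0.84867
z = sin θ / κ = 0.96988/0.8913 = 1.08816
x = ρ cos φ = 0.84867 × cos(62.51°) = 0.39174
y = ρ sin φ = 0.84867 × sin(62.51°) = 0.75285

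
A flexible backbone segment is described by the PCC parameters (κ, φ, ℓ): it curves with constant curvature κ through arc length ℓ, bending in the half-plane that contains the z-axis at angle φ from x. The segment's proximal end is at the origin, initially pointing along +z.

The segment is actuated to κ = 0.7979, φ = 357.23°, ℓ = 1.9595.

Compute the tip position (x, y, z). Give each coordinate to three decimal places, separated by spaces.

1.243 -0.060 1.253

θ = κ·ℓ = 0.7979 × 1.9595 = 1.56349 rad
ρ = (1 − cos θ)/κ = (1 − 0.00731)/0.7979 = 1.24413
z = sin θ / κ = 0.99997/0.7979 = 1.25326
x = ρ cos φ = 1.24413 × cos(357.23°) = 1.24267
y = ρ sin φ = 1.24413 × sin(357.23°) = -0.06012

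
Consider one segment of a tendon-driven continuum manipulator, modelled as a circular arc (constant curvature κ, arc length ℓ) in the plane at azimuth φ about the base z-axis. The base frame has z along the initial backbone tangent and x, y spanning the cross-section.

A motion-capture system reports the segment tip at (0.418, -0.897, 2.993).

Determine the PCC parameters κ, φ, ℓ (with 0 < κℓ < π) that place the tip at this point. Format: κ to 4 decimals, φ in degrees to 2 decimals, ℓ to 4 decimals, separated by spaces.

ρ = √(x²+y²) = √(0.418² + -0.897²) = 0.98961
φ = atan2(y, x) mod 360° = atan2(-0.897, 0.418) = 294.9854°
|p|² = ρ² + z² = 0.98961² + 2.993² = 9.93738
κ = 2ρ / |p|² = 2×0.98961 / 9.93738 = 0.19917
θ = 2·atan2(ρ, z) = 2·atan2(0.98961, 2.993) = 0.63865 rad
ℓ = θ/κ = 0.63865/0.19917 = 3.20658

0.1992 294.99 3.2066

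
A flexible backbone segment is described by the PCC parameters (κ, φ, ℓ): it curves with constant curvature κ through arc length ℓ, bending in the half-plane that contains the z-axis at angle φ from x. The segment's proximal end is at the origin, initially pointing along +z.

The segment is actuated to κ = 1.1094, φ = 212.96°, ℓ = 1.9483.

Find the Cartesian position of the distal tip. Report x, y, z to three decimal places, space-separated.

θ = κ·ℓ = 1.1094 × 1.9483 = 2.16144 rad
ρ = (1 − cos θ)/κ = (1 − -0.55690)/1.1094 = 1.40337
z = sin θ / κ = 0.83058/1.1094 = 0.74868
x = ρ cos φ = 1.40337 × cos(212.96°) = -1.17750
y = ρ sin φ = 1.40337 × sin(212.96°) = -0.76351

-1.177 -0.764 0.749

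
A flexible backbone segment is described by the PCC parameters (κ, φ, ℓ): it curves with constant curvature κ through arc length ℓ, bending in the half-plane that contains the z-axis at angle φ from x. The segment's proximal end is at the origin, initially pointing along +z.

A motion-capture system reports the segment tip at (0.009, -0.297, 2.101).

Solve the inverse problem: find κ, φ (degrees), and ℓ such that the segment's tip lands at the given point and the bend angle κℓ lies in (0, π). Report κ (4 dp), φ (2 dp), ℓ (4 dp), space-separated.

0.1320 271.74 2.1289

ρ = √(x²+y²) = √(0.009² + -0.297²) = 0.29714
φ = atan2(y, x) mod 360° = atan2(-0.297, 0.009) = 271.7357°
|p|² = ρ² + z² = 0.29714² + 2.101² = 4.50249
κ = 2ρ / |p|² = 2×0.29714 / 4.50249 = 0.13199
θ = 2·atan2(ρ, z) = 2·atan2(0.29714, 2.101) = 0.28099 rad
ℓ = θ/κ = 0.28099/0.13199 = 2.12890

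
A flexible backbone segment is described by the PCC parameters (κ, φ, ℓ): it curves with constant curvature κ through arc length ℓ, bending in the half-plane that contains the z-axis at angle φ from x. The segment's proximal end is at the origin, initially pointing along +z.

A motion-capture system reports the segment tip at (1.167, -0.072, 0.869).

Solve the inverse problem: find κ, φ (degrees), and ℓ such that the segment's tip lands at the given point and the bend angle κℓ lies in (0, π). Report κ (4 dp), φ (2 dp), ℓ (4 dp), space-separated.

1.1019 356.47 1.6910

ρ = √(x²+y²) = √(1.167² + -0.072²) = 1.16922
φ = atan2(y, x) mod 360° = atan2(-0.072, 1.167) = 356.4695°
|p|² = ρ² + z² = 1.16922² + 0.869² = 2.12223
κ = 2ρ / |p|² = 2×1.16922 / 2.12223 = 1.10188
θ = 2·atan2(ρ, z) = 2·atan2(1.16922, 0.869) = 1.86328 rad
ℓ = θ/κ = 1.86328/1.10188 = 1.69101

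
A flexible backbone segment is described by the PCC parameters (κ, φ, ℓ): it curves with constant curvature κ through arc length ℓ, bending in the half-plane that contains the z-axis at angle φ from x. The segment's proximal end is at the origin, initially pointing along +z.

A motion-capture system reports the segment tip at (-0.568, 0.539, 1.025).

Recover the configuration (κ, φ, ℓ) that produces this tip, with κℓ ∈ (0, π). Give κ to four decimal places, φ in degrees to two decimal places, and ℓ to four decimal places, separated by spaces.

0.9413 136.50 1.3861

ρ = √(x²+y²) = √(-0.568² + 0.539²) = 0.78304
φ = atan2(y, x) mod 360° = atan2(0.539, -0.568) = 136.5006°
|p|² = ρ² + z² = 0.78304² + 1.025² = 1.66377
κ = 2ρ / |p|² = 2×0.78304 / 1.66377 = 0.94128
θ = 2·atan2(ρ, z) = 2·atan2(0.78304, 1.025) = 1.30472 rad
ℓ = θ/κ = 1.30472/0.94128 = 1.38612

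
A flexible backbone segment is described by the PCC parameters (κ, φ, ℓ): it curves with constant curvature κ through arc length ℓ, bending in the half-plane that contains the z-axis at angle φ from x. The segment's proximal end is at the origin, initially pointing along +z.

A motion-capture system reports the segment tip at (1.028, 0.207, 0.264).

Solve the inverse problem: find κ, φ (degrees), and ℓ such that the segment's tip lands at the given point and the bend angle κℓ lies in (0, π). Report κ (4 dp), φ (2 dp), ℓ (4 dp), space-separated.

ρ = √(x²+y²) = √(1.028² + 0.207²) = 1.04863
φ = atan2(y, x) mod 360° = atan2(0.207, 1.028) = 11.3849°
|p|² = ρ² + z² = 1.04863² + 0.264² = 1.16933
κ = 2ρ / |p|² = 2×1.04863 / 1.16933 = 1.79357
θ = 2·atan2(ρ, z) = 2·atan2(1.04863, 0.264) = 2.64833 rad
ℓ = θ/κ = 2.64833/1.79357 = 1.47657

1.7936 11.38 1.4766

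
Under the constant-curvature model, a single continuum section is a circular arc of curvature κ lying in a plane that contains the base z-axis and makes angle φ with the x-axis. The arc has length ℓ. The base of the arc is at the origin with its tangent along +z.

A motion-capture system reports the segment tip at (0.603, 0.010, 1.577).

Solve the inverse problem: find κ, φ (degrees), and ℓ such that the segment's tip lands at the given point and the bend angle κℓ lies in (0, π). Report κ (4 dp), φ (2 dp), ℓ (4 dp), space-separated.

ρ = √(x²+y²) = √(0.603² + 0.010²) = 0.60308
φ = atan2(y, x) mod 360° = atan2(0.010, 0.603) = 0.9501°
|p|² = ρ² + z² = 0.60308² + 1.577² = 2.85064
κ = 2ρ / |p|² = 2×0.60308 / 2.85064 = 0.42312
θ = 2·atan2(ρ, z) = 2·atan2(0.60308, 1.577) = 0.73053 rad
ℓ = θ/κ = 0.73053/0.42312 = 1.72652

0.4231 0.95 1.7265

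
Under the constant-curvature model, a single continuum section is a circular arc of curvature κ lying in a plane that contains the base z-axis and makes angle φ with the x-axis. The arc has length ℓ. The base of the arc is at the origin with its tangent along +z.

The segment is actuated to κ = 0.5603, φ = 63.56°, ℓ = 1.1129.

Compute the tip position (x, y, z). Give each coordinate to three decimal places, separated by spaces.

θ = κ·ℓ = 0.5603 × 1.1129 = 0.62356 rad
ρ = (1 − cos θ)/κ = (1 − 0.81181)/0.5603 = 0.33588
z = sin θ / κ = 0.58393/0.5603 = 1.04217
x = ρ cos φ = 0.33588 × cos(63.56°) = 0.14955
y = ρ sin φ = 0.33588 × sin(63.56°) = 0.30075

0.150 0.301 1.042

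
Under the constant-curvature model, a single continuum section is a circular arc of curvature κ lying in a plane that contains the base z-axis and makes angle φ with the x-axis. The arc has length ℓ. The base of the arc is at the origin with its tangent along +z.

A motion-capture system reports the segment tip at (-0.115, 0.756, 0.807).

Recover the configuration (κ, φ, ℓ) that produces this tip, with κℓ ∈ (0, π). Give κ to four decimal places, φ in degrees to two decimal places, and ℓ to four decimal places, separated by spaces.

1.2374 98.65 1.2260

ρ = √(x²+y²) = √(-0.115² + 0.756²) = 0.76470
φ = atan2(y, x) mod 360° = atan2(0.756, -0.115) = 98.6493°
|p|² = ρ² + z² = 0.76470² + 0.807² = 1.23601
κ = 2ρ / |p|² = 2×0.76470 / 1.23601 = 1.23736
θ = 2·atan2(ρ, z) = 2·atan2(0.76470, 0.807) = 1.51698 rad
ℓ = θ/κ = 1.51698/1.23736 = 1.22598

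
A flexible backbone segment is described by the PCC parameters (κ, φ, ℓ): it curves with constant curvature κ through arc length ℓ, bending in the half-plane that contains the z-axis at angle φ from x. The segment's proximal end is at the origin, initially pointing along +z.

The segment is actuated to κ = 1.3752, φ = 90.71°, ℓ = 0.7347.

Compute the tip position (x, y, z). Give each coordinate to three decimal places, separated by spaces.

θ = κ·ℓ = 1.3752 × 0.7347 = 1.01036 rad
ρ = (1 − cos θ)/κ = (1 − 0.53156)/1.3752 = 0.34064
z = sin θ / κ = 0.84702/1.3752 = 0.61593
x = ρ cos φ = 0.34064 × cos(90.71°) = -0.00422
y = ρ sin φ = 0.34064 × sin(90.71°) = 0.34061

-0.004 0.341 0.616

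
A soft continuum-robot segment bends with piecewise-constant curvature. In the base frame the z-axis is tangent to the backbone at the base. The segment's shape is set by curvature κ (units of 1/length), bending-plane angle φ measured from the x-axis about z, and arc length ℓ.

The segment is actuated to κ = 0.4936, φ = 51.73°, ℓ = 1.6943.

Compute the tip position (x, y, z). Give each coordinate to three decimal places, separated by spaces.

0.414 0.525 1.504

θ = κ·ℓ = 0.4936 × 1.6943 = 0.83631 rad
ρ = (1 − cos θ)/κ = (1 − 0.67021)/0.4936 = 0.66813
z = sin θ / κ = 0.74217/0.4936 = 1.50359
x = ρ cos φ = 0.66813 × cos(51.73°) = 0.41382
y = ρ sin φ = 0.66813 × sin(51.73°) = 0.52455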